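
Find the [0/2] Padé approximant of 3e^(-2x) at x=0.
3/(2*x**2 + 2*x + 1)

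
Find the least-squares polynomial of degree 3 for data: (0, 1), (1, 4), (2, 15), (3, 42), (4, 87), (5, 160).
62/63 + (247/378)x + (83/63)x² + (53/54)x³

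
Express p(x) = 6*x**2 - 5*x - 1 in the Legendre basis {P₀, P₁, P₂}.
P₀ + (-5)P₁ + (4)P₂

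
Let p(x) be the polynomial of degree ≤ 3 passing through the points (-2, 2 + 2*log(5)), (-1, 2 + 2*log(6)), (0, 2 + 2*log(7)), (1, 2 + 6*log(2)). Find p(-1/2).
-log(5)/8 + 3*log(2)/4 + 2 + 9*log(21)/8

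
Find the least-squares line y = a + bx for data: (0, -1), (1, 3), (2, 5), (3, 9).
a = -4/5, b = 16/5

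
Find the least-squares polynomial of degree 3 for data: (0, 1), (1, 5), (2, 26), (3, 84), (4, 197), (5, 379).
76/63 + (-71/189)x + (83/126)x² + (157/54)x³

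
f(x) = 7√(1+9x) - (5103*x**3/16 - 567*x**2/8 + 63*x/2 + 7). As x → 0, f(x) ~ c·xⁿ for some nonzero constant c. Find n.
4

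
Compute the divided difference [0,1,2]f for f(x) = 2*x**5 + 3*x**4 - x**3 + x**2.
49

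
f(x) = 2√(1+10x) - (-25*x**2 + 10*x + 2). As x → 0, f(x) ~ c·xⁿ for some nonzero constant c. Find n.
3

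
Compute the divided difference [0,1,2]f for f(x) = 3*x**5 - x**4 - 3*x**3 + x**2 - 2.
30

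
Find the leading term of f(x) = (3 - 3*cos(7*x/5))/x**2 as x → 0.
147/50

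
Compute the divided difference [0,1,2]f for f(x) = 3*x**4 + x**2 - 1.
22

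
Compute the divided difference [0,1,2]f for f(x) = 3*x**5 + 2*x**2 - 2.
47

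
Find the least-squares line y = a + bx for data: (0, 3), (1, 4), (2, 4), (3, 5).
a = 31/10, b = 3/5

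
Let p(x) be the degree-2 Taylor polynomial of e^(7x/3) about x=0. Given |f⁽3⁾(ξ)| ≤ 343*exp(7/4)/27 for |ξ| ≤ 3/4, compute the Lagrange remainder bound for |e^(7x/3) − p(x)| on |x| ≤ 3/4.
343*exp(7/4)/384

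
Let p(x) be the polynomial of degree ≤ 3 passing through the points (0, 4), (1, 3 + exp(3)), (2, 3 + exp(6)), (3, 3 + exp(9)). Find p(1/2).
-5*exp(6)/16 + 53/16 + 15*exp(3)/16 + exp(9)/16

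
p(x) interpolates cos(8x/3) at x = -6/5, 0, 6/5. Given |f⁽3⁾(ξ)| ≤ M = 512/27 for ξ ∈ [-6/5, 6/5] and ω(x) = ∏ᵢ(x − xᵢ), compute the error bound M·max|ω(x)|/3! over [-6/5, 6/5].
4096*sqrt(3)/3375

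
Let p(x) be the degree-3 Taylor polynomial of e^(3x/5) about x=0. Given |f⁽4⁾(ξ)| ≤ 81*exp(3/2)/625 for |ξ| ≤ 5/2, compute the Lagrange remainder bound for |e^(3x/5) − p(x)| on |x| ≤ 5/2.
27*exp(3/2)/128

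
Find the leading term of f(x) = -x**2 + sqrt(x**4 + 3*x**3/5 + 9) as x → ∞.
3*x/10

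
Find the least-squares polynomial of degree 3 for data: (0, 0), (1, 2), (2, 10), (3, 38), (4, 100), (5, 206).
8/63 + (443/189)x + (-187/63)x² + (58/27)x³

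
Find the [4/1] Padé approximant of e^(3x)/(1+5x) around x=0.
(414909*x**4/109880 + 60633*x**3/13735 + 123939*x**2/27470 + 41124*x/13735 + 1)/(68594*x/13735 + 1)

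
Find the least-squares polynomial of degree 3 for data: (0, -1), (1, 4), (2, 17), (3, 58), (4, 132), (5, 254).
-13/18 + (1381/756)x + (-8/63)x² + (215/108)x³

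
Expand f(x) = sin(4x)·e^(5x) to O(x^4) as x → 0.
4*x + 20*x**2 + 118*x**3/3 + O(x**4)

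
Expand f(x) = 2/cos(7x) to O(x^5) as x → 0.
2 + 49*x**2 + 12005*x**4/12 + O(x**5)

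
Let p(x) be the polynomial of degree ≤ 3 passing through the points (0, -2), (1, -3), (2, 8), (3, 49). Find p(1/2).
-23/8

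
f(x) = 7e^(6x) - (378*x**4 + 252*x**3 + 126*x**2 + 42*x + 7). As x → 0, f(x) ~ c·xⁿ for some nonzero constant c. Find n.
5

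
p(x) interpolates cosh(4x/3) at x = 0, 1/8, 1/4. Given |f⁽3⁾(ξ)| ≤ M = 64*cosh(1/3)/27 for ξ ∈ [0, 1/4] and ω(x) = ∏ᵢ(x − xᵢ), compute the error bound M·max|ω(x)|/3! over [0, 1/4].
sqrt(3)*cosh(1/3)/5832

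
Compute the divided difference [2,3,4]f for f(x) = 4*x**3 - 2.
36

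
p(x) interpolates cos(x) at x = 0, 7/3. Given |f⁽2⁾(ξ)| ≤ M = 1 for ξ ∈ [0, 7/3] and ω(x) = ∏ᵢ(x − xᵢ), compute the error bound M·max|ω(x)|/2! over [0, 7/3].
49/72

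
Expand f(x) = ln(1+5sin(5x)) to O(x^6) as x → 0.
25*x - 625*x**2/2 + 30625*x**3/6 - 1140625*x**4/12 + 45315625*x**5/24 + O(x**6)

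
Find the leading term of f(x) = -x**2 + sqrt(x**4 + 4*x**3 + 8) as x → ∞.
2*x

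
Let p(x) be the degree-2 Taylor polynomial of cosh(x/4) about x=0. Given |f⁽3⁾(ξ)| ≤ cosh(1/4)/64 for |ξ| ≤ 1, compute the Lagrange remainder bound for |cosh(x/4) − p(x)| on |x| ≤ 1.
cosh(1/4)/384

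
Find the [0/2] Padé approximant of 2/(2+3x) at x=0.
1/(3*x/2 + 1)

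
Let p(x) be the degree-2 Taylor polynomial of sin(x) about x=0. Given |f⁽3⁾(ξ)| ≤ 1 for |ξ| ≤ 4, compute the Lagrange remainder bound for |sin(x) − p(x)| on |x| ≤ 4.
32/3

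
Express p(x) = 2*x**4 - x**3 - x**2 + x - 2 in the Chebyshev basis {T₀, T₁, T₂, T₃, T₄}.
(-7/4)T₀ + (1/4)T₁ + (1/2)T₂ + (-1/4)T₃ + (1/4)T₄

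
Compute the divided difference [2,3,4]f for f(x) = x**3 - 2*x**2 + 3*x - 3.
7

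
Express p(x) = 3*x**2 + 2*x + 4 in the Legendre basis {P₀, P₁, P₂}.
(5)P₀ + (2)P₁ + (2)P₂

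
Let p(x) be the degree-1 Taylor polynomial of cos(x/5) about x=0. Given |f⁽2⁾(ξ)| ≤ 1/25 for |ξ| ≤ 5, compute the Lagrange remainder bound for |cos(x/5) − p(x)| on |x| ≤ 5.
1/2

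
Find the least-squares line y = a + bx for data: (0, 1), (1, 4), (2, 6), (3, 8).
a = 13/10, b = 23/10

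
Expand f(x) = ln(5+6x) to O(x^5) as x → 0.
log(5) + 6*x/5 - 18*x**2/25 + 72*x**3/125 - 324*x**4/625 + O(x**5)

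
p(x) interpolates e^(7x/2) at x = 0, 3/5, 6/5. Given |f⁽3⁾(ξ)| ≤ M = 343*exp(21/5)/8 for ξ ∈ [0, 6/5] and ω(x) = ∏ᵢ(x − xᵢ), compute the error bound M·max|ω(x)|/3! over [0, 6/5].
343*sqrt(3)*exp(21/5)/1000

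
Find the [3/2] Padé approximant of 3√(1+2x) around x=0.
(3*x**3/4 + 27*x**2/4 + 9*x + 3)/(3*x**2/4 + 2*x + 1)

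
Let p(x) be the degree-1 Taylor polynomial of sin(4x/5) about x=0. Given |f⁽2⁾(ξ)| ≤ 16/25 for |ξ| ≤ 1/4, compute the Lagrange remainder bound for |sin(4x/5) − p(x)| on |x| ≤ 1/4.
1/50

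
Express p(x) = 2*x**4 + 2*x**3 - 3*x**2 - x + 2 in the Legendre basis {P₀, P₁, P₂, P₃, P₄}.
(7/5)P₀ + (1/5)P₁ + (-6/7)P₂ + (4/5)P₃ + (16/35)P₄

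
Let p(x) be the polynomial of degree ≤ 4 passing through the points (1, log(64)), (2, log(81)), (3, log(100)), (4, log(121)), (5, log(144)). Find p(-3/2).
log(191561942608236107294793378393788647952342390272950272000000000000000000000000000000000000000000000000000000000000000000000000000000000000000000000000000000000000000000000000000000000000000000000000000000000000*11**(11/16)*2**(17/64)*3**(59/64)*5**(13/32)/207589727229667617364050040559595126992307182041663968365041085227372309632424517470029479189719043873749959799630116683695675118773796682033447968121002410399431431597810905545125273959033396868346495500159667)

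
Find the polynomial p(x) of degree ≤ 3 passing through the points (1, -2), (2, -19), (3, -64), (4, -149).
-2*x**3 - 2*x**2 + 3*x - 1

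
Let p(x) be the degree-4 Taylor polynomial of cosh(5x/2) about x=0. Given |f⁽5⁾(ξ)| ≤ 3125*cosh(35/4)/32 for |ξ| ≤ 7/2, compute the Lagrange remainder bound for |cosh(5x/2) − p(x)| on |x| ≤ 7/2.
10504375*cosh(35/4)/24576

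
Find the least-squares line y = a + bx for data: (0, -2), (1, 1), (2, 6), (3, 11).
a = -13/5, b = 22/5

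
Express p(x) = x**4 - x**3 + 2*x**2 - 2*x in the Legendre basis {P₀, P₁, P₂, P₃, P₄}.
(13/15)P₀ + (-13/5)P₁ + (40/21)P₂ + (-2/5)P₃ + (8/35)P₄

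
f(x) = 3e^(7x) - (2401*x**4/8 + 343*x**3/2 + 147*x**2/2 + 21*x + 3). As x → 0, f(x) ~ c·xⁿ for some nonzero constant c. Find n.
5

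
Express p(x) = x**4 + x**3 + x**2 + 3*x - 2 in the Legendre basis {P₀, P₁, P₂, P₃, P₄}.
(-22/15)P₀ + (18/5)P₁ + (26/21)P₂ + (2/5)P₃ + (8/35)P₄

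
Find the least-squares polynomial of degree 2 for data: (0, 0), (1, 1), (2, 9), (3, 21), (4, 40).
-3/35 + (-10/7)x + (20/7)x²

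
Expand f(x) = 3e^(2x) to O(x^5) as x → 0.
3 + 6*x + 6*x**2 + 4*x**3 + 2*x**4 + O(x**5)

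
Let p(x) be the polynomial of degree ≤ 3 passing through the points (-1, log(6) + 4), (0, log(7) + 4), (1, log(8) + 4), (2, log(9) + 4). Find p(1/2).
log(2*2**(5/8)*3**(13/16)*7**(9/16)/3) + 4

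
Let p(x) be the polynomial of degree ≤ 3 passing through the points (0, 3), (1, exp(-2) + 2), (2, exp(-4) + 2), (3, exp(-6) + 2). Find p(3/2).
(-1 + 9*exp(2) + 9*exp(4) + 31*exp(6))*exp(-6)/16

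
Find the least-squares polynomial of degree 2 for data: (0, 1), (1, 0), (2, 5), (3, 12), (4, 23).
5/7 + (-64/35)x + (13/7)x²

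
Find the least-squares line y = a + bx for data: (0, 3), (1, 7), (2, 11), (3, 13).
a = 17/5, b = 17/5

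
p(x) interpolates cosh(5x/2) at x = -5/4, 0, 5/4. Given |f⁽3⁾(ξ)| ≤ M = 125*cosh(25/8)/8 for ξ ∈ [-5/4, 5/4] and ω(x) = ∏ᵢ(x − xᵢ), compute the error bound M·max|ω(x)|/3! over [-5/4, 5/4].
15625*sqrt(3)*cosh(25/8)/13824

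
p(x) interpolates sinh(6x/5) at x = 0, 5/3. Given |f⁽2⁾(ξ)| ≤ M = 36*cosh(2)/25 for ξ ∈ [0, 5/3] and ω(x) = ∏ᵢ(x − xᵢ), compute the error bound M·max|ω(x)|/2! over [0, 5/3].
cosh(2)/2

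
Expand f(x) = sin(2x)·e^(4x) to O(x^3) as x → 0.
2*x + 8*x**2 + O(x**3)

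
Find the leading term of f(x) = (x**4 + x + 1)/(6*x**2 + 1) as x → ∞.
x**2/6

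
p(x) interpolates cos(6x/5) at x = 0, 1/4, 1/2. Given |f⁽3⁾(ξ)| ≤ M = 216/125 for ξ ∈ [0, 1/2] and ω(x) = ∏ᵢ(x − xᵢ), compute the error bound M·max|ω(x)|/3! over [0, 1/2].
sqrt(3)/1000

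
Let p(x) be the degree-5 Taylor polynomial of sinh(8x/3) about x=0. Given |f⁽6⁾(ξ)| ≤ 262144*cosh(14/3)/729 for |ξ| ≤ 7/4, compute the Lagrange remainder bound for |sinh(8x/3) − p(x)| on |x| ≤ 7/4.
470596*cosh(14/3)/32805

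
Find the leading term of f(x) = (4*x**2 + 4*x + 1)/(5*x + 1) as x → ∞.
4*x/5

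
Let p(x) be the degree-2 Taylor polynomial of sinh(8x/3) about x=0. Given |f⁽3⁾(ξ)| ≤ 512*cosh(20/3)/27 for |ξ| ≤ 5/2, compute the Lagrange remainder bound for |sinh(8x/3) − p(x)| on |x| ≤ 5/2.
4000*cosh(20/3)/81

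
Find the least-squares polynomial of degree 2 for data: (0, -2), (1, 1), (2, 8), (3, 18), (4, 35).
-62/35 + (17/70)x + (31/14)x²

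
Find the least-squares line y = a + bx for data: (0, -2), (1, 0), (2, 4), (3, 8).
a = -13/5, b = 17/5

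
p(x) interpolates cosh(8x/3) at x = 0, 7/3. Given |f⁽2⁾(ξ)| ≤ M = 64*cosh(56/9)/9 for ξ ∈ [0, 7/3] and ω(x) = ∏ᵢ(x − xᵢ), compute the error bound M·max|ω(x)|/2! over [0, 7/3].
392*cosh(56/9)/81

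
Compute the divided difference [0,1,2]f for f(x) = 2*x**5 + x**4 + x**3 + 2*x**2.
42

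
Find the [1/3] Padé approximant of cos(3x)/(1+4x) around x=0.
(1 - 15*x/16)/(441*x**3/32 + 3*x**2/4 + 49*x/16 + 1)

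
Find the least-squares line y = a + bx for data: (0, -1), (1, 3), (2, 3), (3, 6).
a = -2/5, b = 21/10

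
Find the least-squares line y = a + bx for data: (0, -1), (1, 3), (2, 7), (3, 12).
a = -6/5, b = 43/10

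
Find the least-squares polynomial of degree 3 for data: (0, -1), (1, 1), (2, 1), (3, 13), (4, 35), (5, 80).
-53/63 + (155/54)x + (-719/252)x² + (119/108)x³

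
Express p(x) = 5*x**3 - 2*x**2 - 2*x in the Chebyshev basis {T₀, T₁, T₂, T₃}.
-T₀ + (7/4)T₁ - T₂ + (5/4)T₃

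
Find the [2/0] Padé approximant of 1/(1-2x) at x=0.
4*x**2 + 2*x + 1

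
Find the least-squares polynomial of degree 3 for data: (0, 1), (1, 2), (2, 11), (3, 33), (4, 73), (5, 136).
1 + (-4/3)x + (3/2)x² + (5/6)x³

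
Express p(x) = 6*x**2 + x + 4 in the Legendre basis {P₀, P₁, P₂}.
(6)P₀ + P₁ + (4)P₂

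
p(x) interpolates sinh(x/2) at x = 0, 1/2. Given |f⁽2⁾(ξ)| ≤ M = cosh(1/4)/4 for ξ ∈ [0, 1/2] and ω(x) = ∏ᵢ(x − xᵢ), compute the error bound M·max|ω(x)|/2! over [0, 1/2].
cosh(1/4)/128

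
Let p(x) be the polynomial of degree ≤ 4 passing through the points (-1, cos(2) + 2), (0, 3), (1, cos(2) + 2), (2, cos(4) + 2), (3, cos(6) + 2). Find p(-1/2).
7*cos(4)/32 - 5*cos(6)/128 - 35*cos(2)/128 + 99/32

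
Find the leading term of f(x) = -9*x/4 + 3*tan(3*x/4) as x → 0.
27*x**3/64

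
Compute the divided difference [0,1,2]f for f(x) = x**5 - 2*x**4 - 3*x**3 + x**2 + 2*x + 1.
-7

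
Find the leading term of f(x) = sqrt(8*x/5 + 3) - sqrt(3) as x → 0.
4*sqrt(3)*x/15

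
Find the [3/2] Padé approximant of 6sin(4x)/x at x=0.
(24 - 224*x**2/5)/(4*x**2/5 + 1)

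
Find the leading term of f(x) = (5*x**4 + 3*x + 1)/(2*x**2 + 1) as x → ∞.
5*x**2/2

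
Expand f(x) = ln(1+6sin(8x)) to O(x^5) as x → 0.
48*x - 1152*x**2 + 36352*x**3 - 1302528*x**4 + O(x**5)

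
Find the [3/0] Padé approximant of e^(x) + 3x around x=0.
x**3/6 + x**2/2 + 4*x + 1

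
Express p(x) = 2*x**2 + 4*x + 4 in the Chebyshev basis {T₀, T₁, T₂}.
(5)T₀ + (4)T₁ + T₂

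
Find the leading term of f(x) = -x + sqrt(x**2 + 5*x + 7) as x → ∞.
5/2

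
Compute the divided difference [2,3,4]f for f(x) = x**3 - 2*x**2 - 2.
7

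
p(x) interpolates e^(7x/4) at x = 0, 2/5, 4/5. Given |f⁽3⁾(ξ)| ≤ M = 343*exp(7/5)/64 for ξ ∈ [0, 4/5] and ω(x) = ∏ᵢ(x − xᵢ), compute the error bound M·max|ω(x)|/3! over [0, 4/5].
343*sqrt(3)*exp(7/5)/27000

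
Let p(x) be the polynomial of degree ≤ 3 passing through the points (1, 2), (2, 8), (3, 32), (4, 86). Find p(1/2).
2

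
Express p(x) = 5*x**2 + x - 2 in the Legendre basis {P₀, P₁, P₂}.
(-1/3)P₀ + P₁ + (10/3)P₂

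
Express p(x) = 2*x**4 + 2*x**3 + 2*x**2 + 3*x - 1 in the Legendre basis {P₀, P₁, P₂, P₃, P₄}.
(1/15)P₀ + (21/5)P₁ + (52/21)P₂ + (4/5)P₃ + (16/35)P₄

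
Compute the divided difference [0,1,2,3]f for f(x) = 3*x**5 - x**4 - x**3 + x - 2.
68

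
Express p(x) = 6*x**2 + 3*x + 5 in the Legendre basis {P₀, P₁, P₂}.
(7)P₀ + (3)P₁ + (4)P₂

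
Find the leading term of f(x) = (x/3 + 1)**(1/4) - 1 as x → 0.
x/12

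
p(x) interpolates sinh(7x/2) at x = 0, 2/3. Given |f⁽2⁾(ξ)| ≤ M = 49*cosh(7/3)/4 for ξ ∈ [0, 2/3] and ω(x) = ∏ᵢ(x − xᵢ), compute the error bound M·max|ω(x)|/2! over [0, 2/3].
49*cosh(7/3)/72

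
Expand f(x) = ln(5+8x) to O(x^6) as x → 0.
log(5) + 8*x/5 - 32*x**2/25 + 512*x**3/375 - 1024*x**4/625 + 32768*x**5/15625 + O(x**6)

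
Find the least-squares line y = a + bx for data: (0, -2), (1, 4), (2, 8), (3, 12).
a = -7/5, b = 23/5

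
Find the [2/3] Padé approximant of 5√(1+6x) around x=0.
(315*x**2/4 + 42*x + 5)/(-27*x**3/20 + 81*x**2/20 + 27*x/5 + 1)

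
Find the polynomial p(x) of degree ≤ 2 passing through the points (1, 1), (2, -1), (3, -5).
-x**2 + x + 1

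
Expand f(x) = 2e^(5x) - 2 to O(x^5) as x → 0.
10*x + 25*x**2 + 125*x**3/3 + 625*x**4/12 + O(x**5)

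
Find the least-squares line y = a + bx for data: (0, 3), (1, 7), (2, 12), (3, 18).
a = 5/2, b = 5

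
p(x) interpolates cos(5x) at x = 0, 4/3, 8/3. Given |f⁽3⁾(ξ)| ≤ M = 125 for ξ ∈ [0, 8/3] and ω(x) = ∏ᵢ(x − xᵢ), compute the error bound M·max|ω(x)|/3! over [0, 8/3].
8000*sqrt(3)/729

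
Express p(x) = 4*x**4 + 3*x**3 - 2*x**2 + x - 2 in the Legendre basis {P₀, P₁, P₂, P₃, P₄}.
(-28/15)P₀ + (14/5)P₁ + (20/21)P₂ + (6/5)P₃ + (32/35)P₄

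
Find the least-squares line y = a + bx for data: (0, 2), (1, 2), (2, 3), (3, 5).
a = 3/2, b = 1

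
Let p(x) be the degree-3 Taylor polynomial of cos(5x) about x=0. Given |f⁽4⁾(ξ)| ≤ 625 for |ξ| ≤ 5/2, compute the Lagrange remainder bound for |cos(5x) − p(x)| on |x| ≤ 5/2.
390625/384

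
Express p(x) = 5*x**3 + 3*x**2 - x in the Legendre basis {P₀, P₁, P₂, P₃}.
P₀ + (2)P₁ + (2)P₂ + (2)P₃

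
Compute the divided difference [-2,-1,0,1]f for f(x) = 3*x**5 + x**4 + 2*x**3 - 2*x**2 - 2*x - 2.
15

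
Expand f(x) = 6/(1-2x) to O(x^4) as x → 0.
6 + 12*x + 24*x**2 + 48*x**3 + O(x**4)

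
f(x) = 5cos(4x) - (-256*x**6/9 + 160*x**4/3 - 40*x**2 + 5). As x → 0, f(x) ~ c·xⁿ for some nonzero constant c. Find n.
8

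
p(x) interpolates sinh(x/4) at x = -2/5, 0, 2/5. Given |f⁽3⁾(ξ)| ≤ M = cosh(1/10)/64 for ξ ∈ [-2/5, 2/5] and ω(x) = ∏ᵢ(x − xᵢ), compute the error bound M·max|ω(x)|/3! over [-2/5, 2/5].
sqrt(3)*cosh(1/10)/27000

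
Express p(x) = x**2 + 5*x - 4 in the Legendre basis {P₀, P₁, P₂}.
(-11/3)P₀ + (5)P₁ + (2/3)P₂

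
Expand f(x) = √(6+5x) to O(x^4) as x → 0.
sqrt(6) + 5*sqrt(6)*x/12 - 25*sqrt(6)*x**2/288 + 125*sqrt(6)*x**3/3456 + O(x**4)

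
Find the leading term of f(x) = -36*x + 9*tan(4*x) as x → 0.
192*x**3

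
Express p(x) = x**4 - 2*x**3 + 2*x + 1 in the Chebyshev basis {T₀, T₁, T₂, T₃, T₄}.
(11/8)T₀ + (1/2)T₁ + (1/2)T₂ + (-1/2)T₃ + (1/8)T₄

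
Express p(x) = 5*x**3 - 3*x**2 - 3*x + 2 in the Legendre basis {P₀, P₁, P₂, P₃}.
P₀ + (-2)P₂ + (2)P₃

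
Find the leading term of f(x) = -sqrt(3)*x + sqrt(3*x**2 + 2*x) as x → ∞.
sqrt(3)/3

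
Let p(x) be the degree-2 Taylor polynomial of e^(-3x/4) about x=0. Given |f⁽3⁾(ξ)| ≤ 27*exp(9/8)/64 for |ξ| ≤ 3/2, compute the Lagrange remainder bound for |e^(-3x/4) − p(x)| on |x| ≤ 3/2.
243*exp(9/8)/1024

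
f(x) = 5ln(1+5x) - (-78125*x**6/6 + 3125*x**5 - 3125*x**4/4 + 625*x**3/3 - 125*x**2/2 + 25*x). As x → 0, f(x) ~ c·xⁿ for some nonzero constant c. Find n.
7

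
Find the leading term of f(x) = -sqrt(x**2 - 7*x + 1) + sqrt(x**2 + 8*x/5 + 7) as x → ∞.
43/10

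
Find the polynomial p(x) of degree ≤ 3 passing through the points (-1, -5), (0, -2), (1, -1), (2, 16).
3*x**3 - x**2 - x - 2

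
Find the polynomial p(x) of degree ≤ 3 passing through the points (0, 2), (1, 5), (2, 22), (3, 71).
3*x**3 - 2*x**2 + 2*x + 2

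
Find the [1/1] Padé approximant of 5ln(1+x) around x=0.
5*x/(x/2 + 1)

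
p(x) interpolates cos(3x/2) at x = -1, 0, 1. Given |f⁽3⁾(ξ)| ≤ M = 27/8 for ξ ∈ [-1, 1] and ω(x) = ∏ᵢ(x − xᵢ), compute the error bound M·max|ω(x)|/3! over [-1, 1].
sqrt(3)/8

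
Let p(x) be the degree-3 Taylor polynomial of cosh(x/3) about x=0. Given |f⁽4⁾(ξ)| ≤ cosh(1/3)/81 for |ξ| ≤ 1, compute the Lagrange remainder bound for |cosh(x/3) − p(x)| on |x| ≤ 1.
cosh(1/3)/1944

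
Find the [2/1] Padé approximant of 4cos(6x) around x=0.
4 - 72*x**2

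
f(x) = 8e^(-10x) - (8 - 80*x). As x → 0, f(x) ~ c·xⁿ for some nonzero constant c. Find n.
2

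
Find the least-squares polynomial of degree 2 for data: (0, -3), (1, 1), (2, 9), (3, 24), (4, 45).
-96/35 + (13/70)x + (41/14)x²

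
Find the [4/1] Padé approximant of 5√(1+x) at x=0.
(3*x**4/128 - x**3/8 + 9*x**2/8 + 6*x + 5)/(7*x/10 + 1)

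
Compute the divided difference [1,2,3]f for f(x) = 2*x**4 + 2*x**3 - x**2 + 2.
61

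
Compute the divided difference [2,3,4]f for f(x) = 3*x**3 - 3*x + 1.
27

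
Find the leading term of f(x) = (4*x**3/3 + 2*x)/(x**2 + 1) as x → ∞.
4*x/3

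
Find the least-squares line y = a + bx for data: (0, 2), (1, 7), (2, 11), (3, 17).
a = 19/10, b = 49/10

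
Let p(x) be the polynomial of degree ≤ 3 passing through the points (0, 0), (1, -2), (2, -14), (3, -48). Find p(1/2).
-1/2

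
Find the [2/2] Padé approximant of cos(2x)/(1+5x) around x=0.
(-140*x**2/69 + 5*x/69 + 1)/(x**2/3 + 350*x/69 + 1)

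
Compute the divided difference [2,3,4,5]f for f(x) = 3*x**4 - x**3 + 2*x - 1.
41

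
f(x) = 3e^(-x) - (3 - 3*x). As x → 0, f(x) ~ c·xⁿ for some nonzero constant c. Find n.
2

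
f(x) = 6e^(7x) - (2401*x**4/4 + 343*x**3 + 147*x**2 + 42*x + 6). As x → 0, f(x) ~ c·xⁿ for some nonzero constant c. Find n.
5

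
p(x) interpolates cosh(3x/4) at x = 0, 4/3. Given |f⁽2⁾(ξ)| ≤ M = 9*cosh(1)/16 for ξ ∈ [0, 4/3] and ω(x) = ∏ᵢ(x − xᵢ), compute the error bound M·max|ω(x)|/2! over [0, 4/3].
cosh(1)/8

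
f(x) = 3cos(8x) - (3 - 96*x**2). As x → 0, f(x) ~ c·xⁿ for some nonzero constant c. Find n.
4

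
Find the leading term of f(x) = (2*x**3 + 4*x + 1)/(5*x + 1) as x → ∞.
2*x**2/5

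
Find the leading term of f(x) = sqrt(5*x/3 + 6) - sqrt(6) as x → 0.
5*sqrt(6)*x/36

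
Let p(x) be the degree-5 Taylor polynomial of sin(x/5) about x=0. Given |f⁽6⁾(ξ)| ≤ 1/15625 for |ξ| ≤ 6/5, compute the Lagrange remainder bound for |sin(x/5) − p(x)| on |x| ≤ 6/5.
324/1220703125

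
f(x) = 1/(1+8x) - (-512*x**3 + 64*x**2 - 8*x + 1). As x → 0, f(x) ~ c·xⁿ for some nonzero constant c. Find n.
4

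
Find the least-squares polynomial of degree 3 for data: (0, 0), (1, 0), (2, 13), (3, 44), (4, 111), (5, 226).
-41/126 + (839/756)x + (-16/9)x² + (229/108)x³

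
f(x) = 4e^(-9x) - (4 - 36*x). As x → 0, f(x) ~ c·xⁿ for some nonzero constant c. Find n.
2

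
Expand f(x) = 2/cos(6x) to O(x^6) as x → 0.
2 + 36*x**2 + 540*x**4 + O(x**6)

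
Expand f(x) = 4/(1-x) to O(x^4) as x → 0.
4 + 4*x + 4*x**2 + 4*x**3 + O(x**4)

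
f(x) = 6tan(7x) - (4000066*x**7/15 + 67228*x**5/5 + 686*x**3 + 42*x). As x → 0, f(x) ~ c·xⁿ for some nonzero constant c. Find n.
9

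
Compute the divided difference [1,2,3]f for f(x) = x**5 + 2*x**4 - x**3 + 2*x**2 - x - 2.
136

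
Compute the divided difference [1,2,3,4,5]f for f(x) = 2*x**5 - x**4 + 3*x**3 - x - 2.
29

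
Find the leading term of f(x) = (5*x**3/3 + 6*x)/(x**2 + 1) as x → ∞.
5*x/3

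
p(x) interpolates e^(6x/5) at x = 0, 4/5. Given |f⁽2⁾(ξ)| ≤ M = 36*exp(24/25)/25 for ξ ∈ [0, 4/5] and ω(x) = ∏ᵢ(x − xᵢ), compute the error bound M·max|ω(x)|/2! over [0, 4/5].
72*exp(24/25)/625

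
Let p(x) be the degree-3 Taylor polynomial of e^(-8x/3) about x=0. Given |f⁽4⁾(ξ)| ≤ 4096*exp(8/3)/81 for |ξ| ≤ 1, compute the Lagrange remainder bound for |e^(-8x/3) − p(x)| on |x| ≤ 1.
512*exp(8/3)/243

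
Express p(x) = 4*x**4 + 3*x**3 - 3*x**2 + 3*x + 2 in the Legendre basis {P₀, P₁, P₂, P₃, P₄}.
(9/5)P₀ + (24/5)P₁ + (2/7)P₂ + (6/5)P₃ + (32/35)P₄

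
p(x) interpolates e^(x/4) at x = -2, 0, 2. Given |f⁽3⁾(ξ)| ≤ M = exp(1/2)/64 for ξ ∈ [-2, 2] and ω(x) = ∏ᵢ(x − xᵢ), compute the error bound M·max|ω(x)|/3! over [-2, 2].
sqrt(3)*exp(1/2)/216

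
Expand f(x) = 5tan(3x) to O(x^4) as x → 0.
15*x + 45*x**3 + O(x**4)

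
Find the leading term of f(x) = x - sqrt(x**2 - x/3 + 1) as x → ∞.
1/6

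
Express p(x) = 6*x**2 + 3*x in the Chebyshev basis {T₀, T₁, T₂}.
(3)T₀ + (3)T₁ + (3)T₂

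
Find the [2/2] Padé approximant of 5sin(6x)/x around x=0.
(30 - 126*x**2)/(9*x**2/5 + 1)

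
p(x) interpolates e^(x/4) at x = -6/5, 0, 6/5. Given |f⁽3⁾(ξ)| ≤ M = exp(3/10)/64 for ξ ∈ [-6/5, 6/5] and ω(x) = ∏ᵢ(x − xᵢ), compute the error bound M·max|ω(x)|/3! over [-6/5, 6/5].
sqrt(3)*exp(3/10)/1000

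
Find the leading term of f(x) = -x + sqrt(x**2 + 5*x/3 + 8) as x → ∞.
5/6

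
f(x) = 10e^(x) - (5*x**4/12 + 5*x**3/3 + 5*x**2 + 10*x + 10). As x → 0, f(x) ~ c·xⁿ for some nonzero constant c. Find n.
5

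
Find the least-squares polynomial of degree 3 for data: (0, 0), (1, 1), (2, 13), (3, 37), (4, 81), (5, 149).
-19/126 + (-923/756)x + (263/126)x² + (89/108)x³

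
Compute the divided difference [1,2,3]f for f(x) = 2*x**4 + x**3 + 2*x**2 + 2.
58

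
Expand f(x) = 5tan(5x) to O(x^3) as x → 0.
25*x + O(x**3)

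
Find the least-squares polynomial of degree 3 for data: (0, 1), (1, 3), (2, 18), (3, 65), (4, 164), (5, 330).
47/42 + (199/252)x + (-191/84)x² + (55/18)x³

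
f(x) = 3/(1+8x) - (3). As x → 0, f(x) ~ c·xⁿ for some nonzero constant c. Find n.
1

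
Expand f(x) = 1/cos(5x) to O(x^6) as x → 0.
1 + 25*x**2/2 + 3125*x**4/24 + O(x**6)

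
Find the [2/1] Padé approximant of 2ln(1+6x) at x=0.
12*x*(x + 1)/(4*x + 1)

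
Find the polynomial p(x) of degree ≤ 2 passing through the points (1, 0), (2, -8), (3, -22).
-3*x**2 + x + 2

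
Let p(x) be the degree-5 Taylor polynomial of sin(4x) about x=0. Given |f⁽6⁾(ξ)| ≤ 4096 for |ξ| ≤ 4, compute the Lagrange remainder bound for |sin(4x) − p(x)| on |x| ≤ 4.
1048576/45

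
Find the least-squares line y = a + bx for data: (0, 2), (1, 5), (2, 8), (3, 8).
a = 13/5, b = 21/10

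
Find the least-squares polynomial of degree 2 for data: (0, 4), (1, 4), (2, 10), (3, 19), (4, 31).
128/35 + (-57/70)x + (27/14)x²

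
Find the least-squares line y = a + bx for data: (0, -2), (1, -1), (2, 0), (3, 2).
a = -11/5, b = 13/10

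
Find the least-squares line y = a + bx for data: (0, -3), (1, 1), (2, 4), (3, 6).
a = -5/2, b = 3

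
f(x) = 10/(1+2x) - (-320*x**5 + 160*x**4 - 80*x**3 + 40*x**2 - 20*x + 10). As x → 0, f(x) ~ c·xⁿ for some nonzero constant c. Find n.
6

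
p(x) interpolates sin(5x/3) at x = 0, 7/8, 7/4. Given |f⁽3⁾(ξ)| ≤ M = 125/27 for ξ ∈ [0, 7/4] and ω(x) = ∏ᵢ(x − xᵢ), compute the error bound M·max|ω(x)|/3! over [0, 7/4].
42875*sqrt(3)/373248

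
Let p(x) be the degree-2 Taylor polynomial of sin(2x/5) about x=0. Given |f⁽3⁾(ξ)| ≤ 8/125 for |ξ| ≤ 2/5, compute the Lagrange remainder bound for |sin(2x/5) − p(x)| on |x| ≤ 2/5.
32/46875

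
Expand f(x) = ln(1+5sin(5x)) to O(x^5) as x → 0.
25*x - 625*x**2/2 + 30625*x**3/6 - 1140625*x**4/12 + O(x**5)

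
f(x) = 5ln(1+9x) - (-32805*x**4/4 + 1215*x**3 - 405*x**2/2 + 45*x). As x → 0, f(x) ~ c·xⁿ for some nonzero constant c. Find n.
5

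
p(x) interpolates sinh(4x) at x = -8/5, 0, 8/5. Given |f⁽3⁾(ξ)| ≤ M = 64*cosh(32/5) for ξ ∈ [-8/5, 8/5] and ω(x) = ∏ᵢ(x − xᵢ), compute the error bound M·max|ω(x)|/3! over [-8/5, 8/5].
32768*sqrt(3)*cosh(32/5)/3375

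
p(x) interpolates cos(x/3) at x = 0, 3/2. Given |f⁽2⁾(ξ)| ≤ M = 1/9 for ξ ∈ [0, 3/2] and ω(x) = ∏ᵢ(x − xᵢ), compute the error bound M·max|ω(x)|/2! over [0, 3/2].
1/32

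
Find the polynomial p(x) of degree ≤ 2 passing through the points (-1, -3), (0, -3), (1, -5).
-x**2 - x - 3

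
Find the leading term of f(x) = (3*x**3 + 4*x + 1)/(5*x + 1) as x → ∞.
3*x**2/5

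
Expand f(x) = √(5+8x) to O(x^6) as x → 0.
sqrt(5) + 4*sqrt(5)*x/5 - 8*sqrt(5)*x**2/25 + 32*sqrt(5)*x**3/125 - 32*sqrt(5)*x**4/125 + 896*sqrt(5)*x**5/3125 + O(x**6)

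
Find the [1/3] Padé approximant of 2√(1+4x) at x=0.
(7*x + 2)/(x**3 - x**2 + 3*x/2 + 1)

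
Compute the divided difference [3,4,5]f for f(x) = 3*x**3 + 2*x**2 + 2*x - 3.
38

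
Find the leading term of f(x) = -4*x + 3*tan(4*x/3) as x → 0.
64*x**3/27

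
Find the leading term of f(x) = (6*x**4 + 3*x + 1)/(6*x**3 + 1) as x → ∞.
x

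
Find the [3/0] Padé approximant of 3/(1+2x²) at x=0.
3 - 6*x**2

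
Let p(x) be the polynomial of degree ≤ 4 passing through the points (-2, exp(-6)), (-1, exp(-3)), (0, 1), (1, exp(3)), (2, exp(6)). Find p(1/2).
(5*(-exp(6) + 18 + 12*exp(3))*exp(6) - 20*exp(3) + 3)*exp(-6)/128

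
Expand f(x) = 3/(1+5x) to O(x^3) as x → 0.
3 - 15*x + 75*x**2 + O(x**3)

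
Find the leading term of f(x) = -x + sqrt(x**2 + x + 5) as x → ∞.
1/2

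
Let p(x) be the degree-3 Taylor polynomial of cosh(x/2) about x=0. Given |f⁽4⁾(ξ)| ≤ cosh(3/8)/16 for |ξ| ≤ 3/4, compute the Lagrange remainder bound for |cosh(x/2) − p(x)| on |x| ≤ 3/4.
27*cosh(3/8)/32768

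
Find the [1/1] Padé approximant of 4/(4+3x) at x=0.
1/(3*x/4 + 1)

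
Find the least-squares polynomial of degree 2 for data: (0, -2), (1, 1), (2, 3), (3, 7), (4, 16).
-7/5 + (1/5)x + x²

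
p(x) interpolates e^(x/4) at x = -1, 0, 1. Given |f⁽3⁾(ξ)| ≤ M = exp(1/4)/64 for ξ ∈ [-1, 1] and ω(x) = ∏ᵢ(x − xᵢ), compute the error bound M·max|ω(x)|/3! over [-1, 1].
sqrt(3)*exp(1/4)/1728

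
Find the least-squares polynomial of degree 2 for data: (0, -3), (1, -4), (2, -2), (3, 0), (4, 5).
-108/35 + (-10/7)x + (6/7)x²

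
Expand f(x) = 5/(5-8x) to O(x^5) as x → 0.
1 + 8*x/5 + 64*x**2/25 + 512*x**3/125 + 4096*x**4/625 + O(x**5)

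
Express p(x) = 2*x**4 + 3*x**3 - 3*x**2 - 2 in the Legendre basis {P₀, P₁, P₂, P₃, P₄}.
(-13/5)P₀ + (9/5)P₁ + (-6/7)P₂ + (6/5)P₃ + (16/35)P₄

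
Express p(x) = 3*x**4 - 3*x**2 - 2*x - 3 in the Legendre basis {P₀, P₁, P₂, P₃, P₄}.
(-17/5)P₀ + (-2)P₁ + (-2/7)P₂ + (24/35)P₄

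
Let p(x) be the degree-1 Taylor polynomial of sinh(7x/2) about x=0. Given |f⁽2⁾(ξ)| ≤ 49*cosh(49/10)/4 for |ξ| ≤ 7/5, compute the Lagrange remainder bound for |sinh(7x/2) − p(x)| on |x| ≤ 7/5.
2401*cosh(49/10)/200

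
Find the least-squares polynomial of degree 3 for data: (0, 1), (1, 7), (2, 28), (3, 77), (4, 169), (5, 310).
76/63 + (407/378)x + (79/36)x² + (215/108)x³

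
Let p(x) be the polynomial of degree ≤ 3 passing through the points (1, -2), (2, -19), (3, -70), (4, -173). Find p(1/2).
-5/8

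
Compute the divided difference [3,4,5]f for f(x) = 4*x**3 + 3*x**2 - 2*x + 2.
51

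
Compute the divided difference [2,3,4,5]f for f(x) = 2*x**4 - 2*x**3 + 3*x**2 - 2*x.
26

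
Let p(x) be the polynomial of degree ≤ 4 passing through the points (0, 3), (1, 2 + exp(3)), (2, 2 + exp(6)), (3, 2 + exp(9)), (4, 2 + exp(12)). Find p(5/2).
-5*exp(12)/128 - 5*exp(3)/32 + 259/128 + 45*exp(6)/64 + 15*exp(9)/32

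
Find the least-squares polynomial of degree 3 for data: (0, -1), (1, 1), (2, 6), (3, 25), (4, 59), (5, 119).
-58/63 + (260/189)x + (-17/18)x² + (59/54)x³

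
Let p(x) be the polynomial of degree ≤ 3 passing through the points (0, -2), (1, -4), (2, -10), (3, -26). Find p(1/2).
-23/8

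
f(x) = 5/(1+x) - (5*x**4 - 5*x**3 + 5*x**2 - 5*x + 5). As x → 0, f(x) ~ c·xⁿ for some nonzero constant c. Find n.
5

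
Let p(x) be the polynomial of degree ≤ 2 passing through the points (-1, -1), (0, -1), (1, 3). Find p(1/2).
1/2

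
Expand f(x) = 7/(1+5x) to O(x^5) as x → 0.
7 - 35*x + 175*x**2 - 875*x**3 + 4375*x**4 + O(x**5)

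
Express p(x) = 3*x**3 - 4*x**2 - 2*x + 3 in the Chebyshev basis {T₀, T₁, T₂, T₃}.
T₀ + (1/4)T₁ + (-2)T₂ + (3/4)T₃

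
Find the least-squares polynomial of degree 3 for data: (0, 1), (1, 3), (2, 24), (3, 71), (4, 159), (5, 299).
17/21 + (-29/18)x + (53/21)x² + (35/18)x³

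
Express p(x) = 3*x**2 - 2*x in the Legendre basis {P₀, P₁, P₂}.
P₀ + (-2)P₁ + (2)P₂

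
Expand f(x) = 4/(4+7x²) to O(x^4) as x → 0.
1 - 7*x**2/4 + O(x**4)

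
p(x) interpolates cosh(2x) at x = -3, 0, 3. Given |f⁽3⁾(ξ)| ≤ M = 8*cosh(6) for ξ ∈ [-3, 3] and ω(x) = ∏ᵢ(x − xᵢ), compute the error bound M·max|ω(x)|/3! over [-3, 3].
8*sqrt(3)*cosh(6)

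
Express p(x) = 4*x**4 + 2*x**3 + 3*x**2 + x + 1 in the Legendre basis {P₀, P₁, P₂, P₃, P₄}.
(14/5)P₀ + (11/5)P₁ + (30/7)P₂ + (4/5)P₃ + (32/35)P₄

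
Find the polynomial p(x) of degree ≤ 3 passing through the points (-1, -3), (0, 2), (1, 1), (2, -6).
-3*x**2 + 2*x + 2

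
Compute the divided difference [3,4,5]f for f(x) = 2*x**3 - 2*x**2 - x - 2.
22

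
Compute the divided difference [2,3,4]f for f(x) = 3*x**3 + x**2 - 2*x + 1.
28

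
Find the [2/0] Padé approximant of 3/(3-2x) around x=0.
4*x**2/9 + 2*x/3 + 1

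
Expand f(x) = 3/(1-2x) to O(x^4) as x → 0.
3 + 6*x + 12*x**2 + 24*x**3 + O(x**4)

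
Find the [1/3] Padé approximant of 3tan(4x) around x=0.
12*x/(1 - 16*x**2/3)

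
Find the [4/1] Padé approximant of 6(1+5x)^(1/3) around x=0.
(1250*x**4/81 - 400*x**3/27 + 20*x**2 + 32*x + 6)/(11*x/3 + 1)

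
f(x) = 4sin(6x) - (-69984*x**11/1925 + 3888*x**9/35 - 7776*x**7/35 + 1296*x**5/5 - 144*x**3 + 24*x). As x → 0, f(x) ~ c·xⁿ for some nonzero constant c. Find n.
13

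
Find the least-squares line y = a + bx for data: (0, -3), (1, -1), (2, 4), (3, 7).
a = -7/2, b = 7/2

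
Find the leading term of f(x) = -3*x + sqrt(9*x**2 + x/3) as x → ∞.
1/18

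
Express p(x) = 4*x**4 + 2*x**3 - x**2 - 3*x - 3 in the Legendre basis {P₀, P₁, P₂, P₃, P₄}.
(-38/15)P₀ + (-9/5)P₁ + (34/21)P₂ + (4/5)P₃ + (32/35)P₄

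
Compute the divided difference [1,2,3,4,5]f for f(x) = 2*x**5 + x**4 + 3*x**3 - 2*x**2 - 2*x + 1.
31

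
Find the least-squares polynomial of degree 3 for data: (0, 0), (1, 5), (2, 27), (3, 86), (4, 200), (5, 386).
1/9 + (611/378)x + (-29/252)x² + (329/108)x³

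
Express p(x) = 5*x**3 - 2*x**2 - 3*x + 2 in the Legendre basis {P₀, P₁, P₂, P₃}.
(4/3)P₀ + (-4/3)P₂ + (2)P₃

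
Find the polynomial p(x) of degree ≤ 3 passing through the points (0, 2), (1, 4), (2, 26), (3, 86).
3*x**3 + x**2 - 2*x + 2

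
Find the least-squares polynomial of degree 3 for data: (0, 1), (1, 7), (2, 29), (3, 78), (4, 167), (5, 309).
58/63 + (1091/378)x + (173/126)x² + (56/27)x³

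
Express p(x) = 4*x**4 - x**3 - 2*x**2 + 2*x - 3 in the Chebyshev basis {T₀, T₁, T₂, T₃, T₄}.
(-5/2)T₀ + (5/4)T₁ + T₂ + (-1/4)T₃ + (1/2)T₄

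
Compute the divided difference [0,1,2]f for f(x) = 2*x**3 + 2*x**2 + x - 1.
8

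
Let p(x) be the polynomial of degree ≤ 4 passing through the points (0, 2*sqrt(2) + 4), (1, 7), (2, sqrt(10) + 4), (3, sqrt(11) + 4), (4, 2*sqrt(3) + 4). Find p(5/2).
-5*sqrt(3)/64 + 3*sqrt(2)/64 + 15*sqrt(11)/32 + 45*sqrt(10)/64 + 113/32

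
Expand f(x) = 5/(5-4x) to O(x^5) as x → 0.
1 + 4*x/5 + 16*x**2/25 + 64*x**3/125 + 256*x**4/625 + O(x**5)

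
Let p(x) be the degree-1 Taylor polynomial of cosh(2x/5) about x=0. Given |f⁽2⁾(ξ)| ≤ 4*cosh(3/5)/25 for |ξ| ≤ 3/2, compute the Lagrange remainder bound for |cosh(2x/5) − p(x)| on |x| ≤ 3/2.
9*cosh(3/5)/50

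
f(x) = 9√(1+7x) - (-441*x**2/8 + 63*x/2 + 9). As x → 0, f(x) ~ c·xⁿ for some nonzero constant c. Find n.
3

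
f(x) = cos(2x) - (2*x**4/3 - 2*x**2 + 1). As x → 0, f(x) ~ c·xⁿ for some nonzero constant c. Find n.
6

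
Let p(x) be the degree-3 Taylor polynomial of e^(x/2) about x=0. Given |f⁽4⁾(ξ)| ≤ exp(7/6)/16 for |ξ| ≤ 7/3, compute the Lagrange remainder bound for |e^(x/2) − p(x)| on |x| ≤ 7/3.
2401*exp(7/6)/31104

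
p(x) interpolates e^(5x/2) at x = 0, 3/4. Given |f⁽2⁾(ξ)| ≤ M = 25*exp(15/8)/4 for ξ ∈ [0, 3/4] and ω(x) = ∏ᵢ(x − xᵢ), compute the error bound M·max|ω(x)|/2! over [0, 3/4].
225*exp(15/8)/512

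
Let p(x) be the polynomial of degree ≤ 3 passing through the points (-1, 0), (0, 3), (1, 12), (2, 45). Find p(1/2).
45/8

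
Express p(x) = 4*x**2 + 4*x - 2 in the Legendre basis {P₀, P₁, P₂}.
(-2/3)P₀ + (4)P₁ + (8/3)P₂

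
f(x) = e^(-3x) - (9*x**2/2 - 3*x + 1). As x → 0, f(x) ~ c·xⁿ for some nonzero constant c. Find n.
3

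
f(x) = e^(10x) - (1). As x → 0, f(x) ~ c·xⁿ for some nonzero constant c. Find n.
1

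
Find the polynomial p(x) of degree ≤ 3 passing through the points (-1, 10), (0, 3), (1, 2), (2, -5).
-2*x**3 + 3*x**2 - 2*x + 3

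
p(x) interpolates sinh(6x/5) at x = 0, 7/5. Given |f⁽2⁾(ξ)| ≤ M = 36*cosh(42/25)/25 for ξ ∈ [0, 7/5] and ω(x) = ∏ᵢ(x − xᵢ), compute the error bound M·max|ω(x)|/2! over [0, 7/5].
441*cosh(42/25)/1250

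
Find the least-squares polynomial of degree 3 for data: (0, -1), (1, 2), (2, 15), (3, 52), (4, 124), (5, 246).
-127/126 + (1633/756)x + (-169/126)x² + (233/108)x³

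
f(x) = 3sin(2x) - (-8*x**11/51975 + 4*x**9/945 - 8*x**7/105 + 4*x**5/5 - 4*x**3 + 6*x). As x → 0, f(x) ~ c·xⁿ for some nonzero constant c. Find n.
13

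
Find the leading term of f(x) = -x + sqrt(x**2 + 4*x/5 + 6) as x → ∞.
2/5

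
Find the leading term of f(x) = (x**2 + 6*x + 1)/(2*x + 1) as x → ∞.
x/2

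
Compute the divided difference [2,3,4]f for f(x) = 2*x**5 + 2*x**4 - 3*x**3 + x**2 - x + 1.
654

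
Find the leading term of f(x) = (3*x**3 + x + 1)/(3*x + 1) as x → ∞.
x**2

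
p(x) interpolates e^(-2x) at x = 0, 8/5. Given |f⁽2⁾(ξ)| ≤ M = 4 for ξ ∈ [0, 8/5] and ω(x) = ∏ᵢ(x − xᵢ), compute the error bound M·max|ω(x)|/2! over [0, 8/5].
32/25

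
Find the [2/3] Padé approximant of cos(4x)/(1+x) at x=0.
(1 - 20*x**2/3)/(4*x**3/3 + 4*x**2/3 + x + 1)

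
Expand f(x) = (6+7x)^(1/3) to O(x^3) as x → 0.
6**(1/3) + 7*6**(1/3)*x/18 - 49*6**(1/3)*x**2/324 + O(x**3)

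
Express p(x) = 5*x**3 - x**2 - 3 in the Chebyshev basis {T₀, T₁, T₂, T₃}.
(-7/2)T₀ + (15/4)T₁ + (-1/2)T₂ + (5/4)T₃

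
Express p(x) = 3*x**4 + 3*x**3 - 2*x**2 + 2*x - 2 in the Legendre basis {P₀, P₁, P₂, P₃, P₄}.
(-31/15)P₀ + (19/5)P₁ + (8/21)P₂ + (6/5)P₃ + (24/35)P₄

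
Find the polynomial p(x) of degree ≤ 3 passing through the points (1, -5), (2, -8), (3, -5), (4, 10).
x**3 - 3*x**2 - x - 2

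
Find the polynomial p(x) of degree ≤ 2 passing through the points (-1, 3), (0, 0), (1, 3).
3*x**2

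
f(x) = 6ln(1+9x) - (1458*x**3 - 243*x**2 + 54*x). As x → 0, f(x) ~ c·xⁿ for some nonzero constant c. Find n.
4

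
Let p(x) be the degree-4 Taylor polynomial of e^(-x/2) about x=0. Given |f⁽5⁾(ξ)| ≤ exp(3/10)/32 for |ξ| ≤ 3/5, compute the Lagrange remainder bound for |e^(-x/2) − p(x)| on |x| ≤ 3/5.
81*exp(3/10)/4000000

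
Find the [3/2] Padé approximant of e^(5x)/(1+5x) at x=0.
(200*x**3/33 + 285*x**2/44 + 42*x/11 + 1)/(-265*x**2/44 + 42*x/11 + 1)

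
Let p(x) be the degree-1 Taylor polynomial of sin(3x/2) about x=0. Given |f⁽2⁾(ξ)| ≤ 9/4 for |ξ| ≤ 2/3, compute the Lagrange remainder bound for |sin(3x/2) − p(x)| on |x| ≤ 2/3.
1/2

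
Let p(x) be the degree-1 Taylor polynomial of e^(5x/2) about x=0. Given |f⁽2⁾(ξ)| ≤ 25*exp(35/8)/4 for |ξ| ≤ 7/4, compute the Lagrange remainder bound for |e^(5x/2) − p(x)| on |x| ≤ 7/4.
1225*exp(35/8)/128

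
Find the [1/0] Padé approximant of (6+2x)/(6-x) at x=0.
x/2 + 1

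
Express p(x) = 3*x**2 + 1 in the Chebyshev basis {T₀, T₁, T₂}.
(5/2)T₀ + (3/2)T₂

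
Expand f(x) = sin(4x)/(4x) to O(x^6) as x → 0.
1 - 8*x**2/3 + 32*x**4/15 + O(x**6)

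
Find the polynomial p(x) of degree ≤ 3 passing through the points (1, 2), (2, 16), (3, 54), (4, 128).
2*x**3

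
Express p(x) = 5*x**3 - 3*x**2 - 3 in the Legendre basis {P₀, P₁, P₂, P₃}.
(-4)P₀ + (3)P₁ + (-2)P₂ + (2)P₃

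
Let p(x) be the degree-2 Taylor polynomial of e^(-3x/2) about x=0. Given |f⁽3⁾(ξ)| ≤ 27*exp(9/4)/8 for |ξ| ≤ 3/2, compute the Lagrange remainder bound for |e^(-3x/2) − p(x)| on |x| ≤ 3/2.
243*exp(9/4)/128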